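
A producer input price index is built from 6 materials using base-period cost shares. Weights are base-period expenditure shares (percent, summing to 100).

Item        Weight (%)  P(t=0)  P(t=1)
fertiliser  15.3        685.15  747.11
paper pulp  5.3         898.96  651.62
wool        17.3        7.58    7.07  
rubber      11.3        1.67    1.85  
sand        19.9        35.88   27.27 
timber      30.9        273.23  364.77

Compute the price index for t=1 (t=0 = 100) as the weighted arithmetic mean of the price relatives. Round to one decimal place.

fertiliser: 15.3 × (747.11/685.15) = 15.3 × 1.090433 = 16.6836
paper pulp: 5.3 × (651.62/898.96) = 5.3 × 0.724860 = 3.8418
wool: 17.3 × (7.07/7.58) = 17.3 × 0.932718 = 16.1360
rubber: 11.3 × (1.85/1.67) = 11.3 × 1.107784 = 12.5180
sand: 19.9 × (27.27/35.88) = 19.9 × 0.760033 = 15.1247
timber: 30.9 × (364.77/273.23) = 30.9 × 1.335029 = 41.2524
Index = Σ wᵢ·(p₁ᵢ/p₀ᵢ) = 16.6836 + 3.8418 + 16.1360 + 12.5180 + 15.1247 + 41.2524 = 105.5564

105.6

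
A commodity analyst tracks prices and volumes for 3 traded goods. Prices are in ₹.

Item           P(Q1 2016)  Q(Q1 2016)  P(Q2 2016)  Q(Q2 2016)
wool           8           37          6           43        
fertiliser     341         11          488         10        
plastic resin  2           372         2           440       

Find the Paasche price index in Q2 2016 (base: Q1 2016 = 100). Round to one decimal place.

129.9

Paasche price index uses current-period quantities as weights.
ΣP(Q2 2016)·Q(Q2 2016) = 6×43 + 488×10 + 2×440 = 258 + 4880 + 880 = 6018
ΣP(Q1 2016)·Q(Q2 2016) = 8×43 + 341×10 + 2×440 = 344 + 3410 + 880 = 4634
Index = 6018 / 4634 × 100 = 129.8662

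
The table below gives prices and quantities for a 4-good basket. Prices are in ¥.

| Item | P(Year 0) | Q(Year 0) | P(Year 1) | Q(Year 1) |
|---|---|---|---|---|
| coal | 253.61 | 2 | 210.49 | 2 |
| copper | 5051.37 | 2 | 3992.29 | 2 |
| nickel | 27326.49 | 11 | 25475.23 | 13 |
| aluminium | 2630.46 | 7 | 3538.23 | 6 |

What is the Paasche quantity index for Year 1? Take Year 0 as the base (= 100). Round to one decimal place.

115.1

Paasche quantity index uses current-period prices as weights.
ΣP(Year 1)·Q(Year 1) = 210.49×2 + 3992.29×2 + 25475.23×13 + 3538.23×6 = 420.98 + 7984.58 + 331177.99 + 21229.38 = 360812.93
ΣP(Year 1)·Q(Year 0) = 210.49×2 + 3992.29×2 + 25475.23×11 + 3538.23×7 = 420.98 + 7984.58 + 280227.53 + 24767.61 = 313400.7
Index = 360812.93 / 313400.7 × 100 = 115.1283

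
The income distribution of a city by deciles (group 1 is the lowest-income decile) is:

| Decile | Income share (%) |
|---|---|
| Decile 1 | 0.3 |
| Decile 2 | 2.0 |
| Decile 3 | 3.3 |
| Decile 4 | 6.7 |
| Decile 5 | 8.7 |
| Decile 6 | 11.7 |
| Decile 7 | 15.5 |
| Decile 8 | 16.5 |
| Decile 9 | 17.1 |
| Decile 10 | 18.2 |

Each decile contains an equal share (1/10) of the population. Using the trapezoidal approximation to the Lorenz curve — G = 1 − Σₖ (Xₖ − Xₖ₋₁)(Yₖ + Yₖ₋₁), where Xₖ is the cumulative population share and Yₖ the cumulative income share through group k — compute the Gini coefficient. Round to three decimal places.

Cumulative income shares Yₖ: 0.0030, 0.0230, 0.0560, 0.1230, 0.2100, 0.3270, 0.4820, 0.6470, 0.8180, 1.0000
Σ (Xₖ−Xₖ₋₁)(Yₖ+Yₖ₋₁) = (1/10)(0.0030+0.0000) + (1/10)(0.0230+0.0030) + (1/10)(0.0560+0.0230) + (1/10)(0.1230+0.0560) + (1/10)(0.2100+0.1230) + (1/10)(0.3270+0.2100) + (1/10)(0.4820+0.3270) + (1/10)(0.6470+0.4820) + (1/10)(0.8180+0.6470) + (1/10)(1.0000+0.8180)
  = 0.0003 + 0.0026 + 0.0079 + 0.0179 + 0.0333 + 0.0537 + 0.0809 + 0.1129 + 0.1465 + 0.1818 = 0.6378
G = 1 − 0.6378 = 0.3622

0.362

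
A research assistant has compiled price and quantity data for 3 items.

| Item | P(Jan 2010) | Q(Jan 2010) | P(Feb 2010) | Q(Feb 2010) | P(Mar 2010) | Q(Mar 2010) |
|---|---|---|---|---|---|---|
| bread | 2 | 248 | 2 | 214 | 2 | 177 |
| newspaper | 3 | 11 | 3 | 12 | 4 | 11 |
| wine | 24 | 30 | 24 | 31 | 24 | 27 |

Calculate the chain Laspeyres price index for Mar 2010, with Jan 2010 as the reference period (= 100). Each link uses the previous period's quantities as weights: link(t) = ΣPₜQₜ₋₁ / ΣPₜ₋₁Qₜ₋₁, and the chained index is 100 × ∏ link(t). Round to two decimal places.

100.99

Link Jan 2010→Feb 2010:
ΣP(Feb 2010)Q(Jan 2010) = 2×248 + 3×11 + 24×30 = 496 + 33 + 720 = 1249
ΣP(Jan 2010)Q(Jan 2010) = 2×248 + 3×11 + 24×30 = 496 + 33 + 720 = 1249
link = 1249/1249 = 1.000000
Link Feb 2010→Mar 2010:
ΣP(Mar 2010)Q(Feb 2010) = 2×214 + 4×12 + 24×31 = 428 + 48 + 744 = 1220
ΣP(Feb 2010)Q(Feb 2010) = 2×214 + 3×12 + 24×31 = 428 + 36 + 744 = 1208
link = 1220/1208 = 1.009934
Chained index = 100 × 1.000000 × 1.009934 = 100.9934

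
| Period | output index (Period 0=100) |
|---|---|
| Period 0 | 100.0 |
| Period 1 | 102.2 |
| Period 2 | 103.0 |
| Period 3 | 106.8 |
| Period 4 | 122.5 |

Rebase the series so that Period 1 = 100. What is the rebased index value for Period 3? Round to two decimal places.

104.50

Rebased(Period 3) = 106.8 / 102.2 × 100 = 104.5010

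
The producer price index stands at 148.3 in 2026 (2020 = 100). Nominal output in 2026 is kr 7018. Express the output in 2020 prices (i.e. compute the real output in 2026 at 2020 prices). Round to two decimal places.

Real = Nominal ÷ (Index/100) = 7018 ÷ (148.3/100)
     = 7018 ÷ 1.483 = 4732.2994

4732.30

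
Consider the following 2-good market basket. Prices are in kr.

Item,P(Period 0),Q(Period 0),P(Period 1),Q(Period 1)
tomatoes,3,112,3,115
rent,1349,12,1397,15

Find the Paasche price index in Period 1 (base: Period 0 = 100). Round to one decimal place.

103.5

Paasche price index uses current-period quantities as weights.
ΣP(Period 1)·Q(Period 1) = 3×115 + 1397×15 = 345 + 20955 = 21300
ΣP(Period 0)·Q(Period 1) = 3×115 + 1349×15 = 345 + 20235 = 20580
Index = 21300 / 20580 × 100 = 103.4985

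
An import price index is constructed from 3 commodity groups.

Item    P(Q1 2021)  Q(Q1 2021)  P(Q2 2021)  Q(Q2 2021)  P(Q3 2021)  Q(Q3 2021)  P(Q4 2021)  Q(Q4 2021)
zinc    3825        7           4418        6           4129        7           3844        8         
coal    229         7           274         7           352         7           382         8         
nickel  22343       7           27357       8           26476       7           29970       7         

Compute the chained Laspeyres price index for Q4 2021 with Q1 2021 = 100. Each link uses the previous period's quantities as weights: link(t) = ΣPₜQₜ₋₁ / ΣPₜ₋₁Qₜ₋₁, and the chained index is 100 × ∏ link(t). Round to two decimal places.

129.65

Link Q1 2021→Q2 2021:
ΣP(Q2 2021)Q(Q1 2021) = 4418×7 + 274×7 + 27357×7 = 30926 + 1918 + 191499 = 224343
ΣP(Q1 2021)Q(Q1 2021) = 3825×7 + 229×7 + 22343×7 = 26775 + 1603 + 156401 = 184779
link = 224343/184779 = 1.214115
Link Q2 2021→Q3 2021:
ΣP(Q3 2021)Q(Q2 2021) = 4129×6 + 352×7 + 26476×8 = 24774 + 2464 + 211808 = 239046
ΣP(Q2 2021)Q(Q2 2021) = 4418×6 + 274×7 + 27357×8 = 26508 + 1918 + 218856 = 247282
link = 239046/247282 = 0.966694
Link Q3 2021→Q4 2021:
ΣP(Q4 2021)Q(Q3 2021) = 3844×7 + 382×7 + 29970×7 = 26908 + 2674 + 209790 = 239372
ΣP(Q3 2021)Q(Q3 2021) = 4129×7 + 352×7 + 26476×7 = 28903 + 2464 + 185332 = 216699
link = 239372/216699 = 1.104629
Chained index = 100 × 1.214115 × 0.966694 × 1.104629 = 129.6479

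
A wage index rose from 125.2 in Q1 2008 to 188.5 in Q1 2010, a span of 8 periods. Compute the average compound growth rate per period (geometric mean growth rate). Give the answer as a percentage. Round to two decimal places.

5.25%

Growth factor = (188.5/125.2)^(1/8) = (1.505591)^(1/8) = 1.052479
Growth rate = 1.052479 − 1 = 0.052479 = 5.2479%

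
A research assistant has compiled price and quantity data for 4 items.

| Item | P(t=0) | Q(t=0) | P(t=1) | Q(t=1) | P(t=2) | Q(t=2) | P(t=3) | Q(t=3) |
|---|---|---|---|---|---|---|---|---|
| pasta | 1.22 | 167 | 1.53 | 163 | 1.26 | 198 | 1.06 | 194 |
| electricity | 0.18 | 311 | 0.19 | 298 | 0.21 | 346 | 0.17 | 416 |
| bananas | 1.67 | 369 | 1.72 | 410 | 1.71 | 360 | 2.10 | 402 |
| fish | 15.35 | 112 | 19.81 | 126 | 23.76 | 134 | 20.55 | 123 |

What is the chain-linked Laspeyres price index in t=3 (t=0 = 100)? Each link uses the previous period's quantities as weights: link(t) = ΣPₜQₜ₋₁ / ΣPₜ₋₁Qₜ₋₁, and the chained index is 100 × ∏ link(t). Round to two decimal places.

126.45

Link t=0→t=1:
ΣP(t=1)Q(t=0) = 1.53×167 + 0.19×311 + 1.72×369 + 19.81×112 = 255.51 + 59.09 + 634.68 + 2218.72 = 3168
ΣP(t=0)Q(t=0) = 1.22×167 + 0.18×311 + 1.67×369 + 15.35×112 = 203.74 + 55.98 + 616.23 + 1719.2 = 2595.15
link = 3168/2595.15 = 1.220739
Link t=1→t=2:
ΣP(t=2)Q(t=1) = 1.26×163 + 0.21×298 + 1.71×410 + 23.76×126 = 205.38 + 62.58 + 701.1 + 2993.76 = 3962.82
ΣP(t=1)Q(t=1) = 1.53×163 + 0.19×298 + 1.72×410 + 19.81×126 = 249.39 + 56.62 + 705.2 + 2496.06 = 3507.27
link = 3962.82/3507.27 = 1.129887
Link t=2→t=3:
ΣP(t=3)Q(t=2) = 1.06×198 + 0.17×346 + 2.10×360 + 20.55×134 = 209.88 + 58.82 + 756 + 2753.7 = 3778.4
ΣP(t=2)Q(t=2) = 1.26×198 + 0.21×346 + 1.71×360 + 23.76×134 = 249.48 + 72.66 + 615.6 + 3183.84 = 4121.58
link = 3778.4/4121.58 = 0.916736
Chained index = 100 × 1.220739 × 1.129887 × 0.916736 = 126.4451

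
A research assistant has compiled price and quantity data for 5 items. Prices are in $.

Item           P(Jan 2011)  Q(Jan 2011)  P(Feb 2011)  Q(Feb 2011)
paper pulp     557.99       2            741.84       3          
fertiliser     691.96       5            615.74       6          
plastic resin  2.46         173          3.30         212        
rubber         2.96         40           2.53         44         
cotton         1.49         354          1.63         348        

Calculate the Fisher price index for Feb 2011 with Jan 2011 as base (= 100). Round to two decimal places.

103.61

Laspeyres component (base-period weights):
ΣP(Feb 2011)Q(Jan 2011) = 741.84×2 + 615.74×5 + 3.30×173 + 2.53×40 + 1.63×354 = 1483.68 + 3078.7 + 570.9 + 101.2 + 577.02 = 5811.5
ΣP(Jan 2011)Q(Jan 2011) = 557.99×2 + 691.96×5 + 2.46×173 + 2.96×40 + 1.49×354 = 1115.98 + 3459.8 + 425.58 + 118.4 + 527.46 = 5647.22
L = 5811.5 / 5647.22 × 100 = 102.9090
Paasche component (current-period weights):
ΣP(Feb 2011)Q(Feb 2011) = 741.84×3 + 615.74×6 + 3.30×212 + 2.53×44 + 1.63×348 = 2225.52 + 3694.44 + 699.6 + 111.32 + 567.24 = 7298.12
ΣP(Jan 2011)Q(Feb 2011) = 557.99×3 + 691.96×6 + 2.46×212 + 2.96×44 + 1.49×348 = 1673.97 + 4151.76 + 521.52 + 130.24 + 518.52 = 6996.01
P = 7298.12 / 6996.01 × 100 = 104.3183
Fisher = √(L × P) = √(102.9090 × 104.3183) = 103.6113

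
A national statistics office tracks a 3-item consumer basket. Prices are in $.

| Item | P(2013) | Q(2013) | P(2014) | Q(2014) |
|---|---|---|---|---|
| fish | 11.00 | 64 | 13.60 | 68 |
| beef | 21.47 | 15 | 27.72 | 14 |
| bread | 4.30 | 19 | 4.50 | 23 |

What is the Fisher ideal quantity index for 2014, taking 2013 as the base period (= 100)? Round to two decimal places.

103.42

Laspeyres component (base-period weights):
ΣP(2013)Q(2014) = 11.00×68 + 21.47×14 + 4.30×23 = 748 + 300.58 + 98.9 = 1147.48
ΣP(2013)Q(2013) = 11.00×64 + 21.47×15 + 4.30×19 = 704 + 322.05 + 81.7 = 1107.75
L = 1147.48 / 1107.75 × 100 = 103.5865
Paasche component (current-period weights):
ΣP(2014)Q(2014) = 13.60×68 + 27.72×14 + 4.50×23 = 924.8 + 388.08 + 103.5 = 1416.38
ΣP(2014)Q(2013) = 13.60×64 + 27.72×15 + 4.50×19 = 870.4 + 415.8 + 85.5 = 1371.7
P = 1416.38 / 1371.7 × 100 = 103.2573
Fisher = √(L × P) = √(103.5865 × 103.2573) = 103.4218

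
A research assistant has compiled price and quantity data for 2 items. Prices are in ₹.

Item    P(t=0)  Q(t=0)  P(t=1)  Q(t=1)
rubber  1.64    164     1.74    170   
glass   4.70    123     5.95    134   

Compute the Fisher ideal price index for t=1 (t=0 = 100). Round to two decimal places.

120.20

Laspeyres component (base-period weights):
ΣP(t=1)Q(t=0) = 1.74×164 + 5.95×123 = 285.36 + 731.85 = 1017.21
ΣP(t=0)Q(t=0) = 1.64×164 + 4.70×123 = 268.96 + 578.1 = 847.06
L = 1017.21 / 847.06 × 100 = 120.0871
Paasche component (current-period weights):
ΣP(t=1)Q(t=1) = 1.74×170 + 5.95×134 = 295.8 + 797.3 = 1093.1
ΣP(t=0)Q(t=1) = 1.64×170 + 4.70×134 = 278.8 + 629.8 = 908.6
P = 1093.1 / 908.6 × 100 = 120.3060
Fisher = √(L × P) = √(120.0871 × 120.3060) = 120.1965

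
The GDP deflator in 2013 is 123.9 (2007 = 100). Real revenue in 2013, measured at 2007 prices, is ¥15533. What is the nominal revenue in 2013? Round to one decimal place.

Nominal = Real × (Index/100) = 15533 × (123.9/100)
        = 15533 × 1.239 = 19245.3870

19245.4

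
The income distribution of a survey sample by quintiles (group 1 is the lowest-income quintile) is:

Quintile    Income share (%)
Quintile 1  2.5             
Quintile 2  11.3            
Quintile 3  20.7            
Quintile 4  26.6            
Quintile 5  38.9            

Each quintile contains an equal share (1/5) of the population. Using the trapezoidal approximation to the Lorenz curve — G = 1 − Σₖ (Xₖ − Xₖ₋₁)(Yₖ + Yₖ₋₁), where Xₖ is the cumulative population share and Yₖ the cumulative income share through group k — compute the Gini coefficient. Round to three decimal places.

Cumulative income shares Yₖ: 0.0250, 0.1380, 0.3450, 0.6110, 1.0000
Σ (Xₖ−Xₖ₋₁)(Yₖ+Yₖ₋₁) = (1/5)(0.0250+0.0000) + (1/5)(0.1380+0.0250) + (1/5)(0.3450+0.1380) + (1/5)(0.6110+0.3450) + (1/5)(1.0000+0.6110)
  = 0.0050 + 0.0326 + 0.0966 + 0.1912 + 0.3222 = 0.6476
G = 1 − 0.6476 = 0.3524

0.352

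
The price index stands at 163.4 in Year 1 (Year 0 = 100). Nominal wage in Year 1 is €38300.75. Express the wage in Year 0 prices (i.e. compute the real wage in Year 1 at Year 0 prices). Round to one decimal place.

Real = Nominal ÷ (Index/100) = 38300.75 ÷ (163.4/100)
     = 38300.75 ÷ 1.634 = 23439.8715

23439.9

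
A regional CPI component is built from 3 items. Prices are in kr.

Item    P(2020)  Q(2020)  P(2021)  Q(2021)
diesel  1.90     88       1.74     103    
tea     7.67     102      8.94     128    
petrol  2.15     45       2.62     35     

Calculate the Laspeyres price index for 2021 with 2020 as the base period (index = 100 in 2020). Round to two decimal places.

Laspeyres price index uses base-period quantities as weights.
ΣP(2021)·Q(2020) = 1.74×88 + 8.94×102 + 2.62×45 = 153.12 + 911.88 + 117.9 = 1182.9
ΣP(2020)·Q(2020) = 1.90×88 + 7.67×102 + 2.15×45 = 167.2 + 782.34 + 96.75 = 1046.29
Index = 1182.9 / 1046.29 × 100 = 113.0566

113.06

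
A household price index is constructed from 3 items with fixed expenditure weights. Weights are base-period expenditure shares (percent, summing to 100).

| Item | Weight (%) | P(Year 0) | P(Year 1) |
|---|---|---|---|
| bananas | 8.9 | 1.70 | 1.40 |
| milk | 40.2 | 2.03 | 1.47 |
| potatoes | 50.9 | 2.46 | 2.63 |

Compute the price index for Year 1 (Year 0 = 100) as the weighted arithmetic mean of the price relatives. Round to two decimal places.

90.86

bananas: 8.9 × (1.40/1.70) = 8.9 × 0.823529 = 7.3294
milk: 40.2 × (1.47/2.03) = 40.2 × 0.724138 = 29.1103
potatoes: 50.9 × (2.63/2.46) = 50.9 × 1.069106 = 54.4175
Index = Σ wᵢ·(p₁ᵢ/p₀ᵢ) = 7.3294 + 29.1103 + 54.4175 = 90.8572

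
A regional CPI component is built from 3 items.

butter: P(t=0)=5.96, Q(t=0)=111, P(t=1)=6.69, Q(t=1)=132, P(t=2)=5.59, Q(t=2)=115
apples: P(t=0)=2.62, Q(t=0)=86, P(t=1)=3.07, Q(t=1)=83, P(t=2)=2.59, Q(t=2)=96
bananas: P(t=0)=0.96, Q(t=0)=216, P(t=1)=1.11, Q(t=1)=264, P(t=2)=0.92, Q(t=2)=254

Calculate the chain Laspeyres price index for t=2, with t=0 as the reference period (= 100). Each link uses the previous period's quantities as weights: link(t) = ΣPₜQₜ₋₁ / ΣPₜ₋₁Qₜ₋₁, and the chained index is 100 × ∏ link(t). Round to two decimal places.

95.18

Link t=0→t=1:
ΣP(t=1)Q(t=0) = 6.69×111 + 3.07×86 + 1.11×216 = 742.59 + 264.02 + 239.76 = 1246.37
ΣP(t=0)Q(t=0) = 5.96×111 + 2.62×86 + 0.96×216 = 661.56 + 225.32 + 207.36 = 1094.24
link = 1246.37/1094.24 = 1.139028
Link t=1→t=2:
ΣP(t=2)Q(t=1) = 5.59×132 + 2.59×83 + 0.92×264 = 737.88 + 214.97 + 242.88 = 1195.73
ΣP(t=1)Q(t=1) = 6.69×132 + 3.07×83 + 1.11×264 = 883.08 + 254.81 + 293.04 = 1430.93
link = 1195.73/1430.93 = 0.835631
Chained index = 100 × 1.139028 × 0.835631 = 95.1808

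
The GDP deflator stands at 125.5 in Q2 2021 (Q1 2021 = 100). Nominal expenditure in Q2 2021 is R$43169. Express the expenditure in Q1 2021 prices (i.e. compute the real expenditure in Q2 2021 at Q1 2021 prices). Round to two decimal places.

34397.61

Real = Nominal ÷ (Index/100) = 43169 ÷ (125.5/100)
     = 43169 ÷ 1.255 = 34397.6096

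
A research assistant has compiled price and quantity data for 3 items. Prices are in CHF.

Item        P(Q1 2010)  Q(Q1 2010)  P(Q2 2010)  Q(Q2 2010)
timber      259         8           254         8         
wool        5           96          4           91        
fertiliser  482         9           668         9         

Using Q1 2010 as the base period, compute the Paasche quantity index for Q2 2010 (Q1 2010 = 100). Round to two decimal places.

99.76

Paasche quantity index uses current-period prices as weights.
ΣP(Q2 2010)·Q(Q2 2010) = 254×8 + 4×91 + 668×9 = 2032 + 364 + 6012 = 8408
ΣP(Q2 2010)·Q(Q1 2010) = 254×8 + 4×96 + 668×9 = 2032 + 384 + 6012 = 8428
Index = 8408 / 8428 × 100 = 99.7627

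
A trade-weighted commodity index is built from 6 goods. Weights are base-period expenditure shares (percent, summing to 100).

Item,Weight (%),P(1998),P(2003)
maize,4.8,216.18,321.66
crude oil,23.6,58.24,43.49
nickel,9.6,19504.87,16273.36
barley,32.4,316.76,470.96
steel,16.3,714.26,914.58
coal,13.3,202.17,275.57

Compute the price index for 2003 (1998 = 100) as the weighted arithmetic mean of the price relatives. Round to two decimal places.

119.95

maize: 4.8 × (321.66/216.18) = 4.8 × 1.487927 = 7.1420
crude oil: 23.6 × (43.49/58.24) = 23.6 × 0.746738 = 17.6230
nickel: 9.6 × (16273.36/19504.87) = 9.6 × 0.834323 = 8.0095
barley: 32.4 × (470.96/316.76) = 32.4 × 1.486804 = 48.1724
steel: 16.3 × (914.58/714.26) = 16.3 × 1.280458 = 20.8715
coal: 13.3 × (275.57/202.17) = 13.3 × 1.363061 = 18.1287
Index = Σ wᵢ·(p₁ᵢ/p₀ᵢ) = 7.1420 + 17.6230 + 8.0095 + 48.1724 + 20.8715 + 18.1287 = 119.9472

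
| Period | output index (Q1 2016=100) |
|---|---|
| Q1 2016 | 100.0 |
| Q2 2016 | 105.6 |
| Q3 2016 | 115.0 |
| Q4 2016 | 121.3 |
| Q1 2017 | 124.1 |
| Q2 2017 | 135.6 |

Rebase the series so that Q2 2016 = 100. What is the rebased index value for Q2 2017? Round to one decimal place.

128.4

Rebased(Q2 2017) = 135.6 / 105.6 × 100 = 128.4091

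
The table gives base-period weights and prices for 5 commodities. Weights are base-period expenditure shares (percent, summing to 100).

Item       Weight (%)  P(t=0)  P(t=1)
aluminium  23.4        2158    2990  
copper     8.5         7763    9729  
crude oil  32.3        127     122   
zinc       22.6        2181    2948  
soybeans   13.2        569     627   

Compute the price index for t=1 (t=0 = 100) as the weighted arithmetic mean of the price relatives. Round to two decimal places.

119.20

aluminium: 23.4 × (2990/2158) = 23.4 × 1.385542 = 32.4217
copper: 8.5 × (9729/7763) = 8.5 × 1.253253 = 10.6526
crude oil: 32.3 × (122/127) = 32.3 × 0.960630 = 31.0283
zinc: 22.6 × (2948/2181) = 22.6 × 1.351674 = 30.5478
soybeans: 13.2 × (627/569) = 13.2 × 1.101933 = 14.5455
Index = Σ wᵢ·(p₁ᵢ/p₀ᵢ) = 32.4217 + 10.6526 + 31.0283 + 30.5478 + 14.5455 = 119.1960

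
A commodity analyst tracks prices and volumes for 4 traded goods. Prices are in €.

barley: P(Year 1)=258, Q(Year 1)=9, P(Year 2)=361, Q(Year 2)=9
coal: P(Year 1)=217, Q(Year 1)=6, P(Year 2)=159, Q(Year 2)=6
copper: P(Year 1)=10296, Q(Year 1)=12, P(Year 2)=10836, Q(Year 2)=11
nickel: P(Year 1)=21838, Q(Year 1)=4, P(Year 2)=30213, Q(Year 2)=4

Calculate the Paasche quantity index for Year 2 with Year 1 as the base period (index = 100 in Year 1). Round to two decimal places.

95.75

Paasche quantity index uses current-period prices as weights.
ΣP(Year 2)·Q(Year 2) = 361×9 + 159×6 + 10836×11 + 30213×4 = 3249 + 954 + 119196 + 120852 = 244251
ΣP(Year 2)·Q(Year 1) = 361×9 + 159×6 + 10836×12 + 30213×4 = 3249 + 954 + 130032 + 120852 = 255087
Index = 244251 / 255087 × 100 = 95.7520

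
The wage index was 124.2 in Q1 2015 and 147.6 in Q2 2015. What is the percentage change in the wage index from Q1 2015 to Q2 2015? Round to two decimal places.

18.84%

Change = (147.6 − 124.2) / 124.2 × 100
       = 23.4 / 124.2 × 100 = 18.8406%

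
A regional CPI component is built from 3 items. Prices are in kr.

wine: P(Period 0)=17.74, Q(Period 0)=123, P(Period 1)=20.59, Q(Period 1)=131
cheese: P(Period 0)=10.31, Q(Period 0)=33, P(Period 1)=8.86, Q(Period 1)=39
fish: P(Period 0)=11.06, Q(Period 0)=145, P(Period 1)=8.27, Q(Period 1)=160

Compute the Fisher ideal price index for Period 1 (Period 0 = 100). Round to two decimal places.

97.32

Laspeyres component (base-period weights):
ΣP(Period 1)Q(Period 0) = 20.59×123 + 8.86×33 + 8.27×145 = 2532.57 + 292.38 + 1199.15 = 4024.1
ΣP(Period 0)Q(Period 0) = 17.74×123 + 10.31×33 + 11.06×145 = 2182.02 + 340.23 + 1603.7 = 4125.95
L = 4024.1 / 4125.95 × 100 = 97.5315
Paasche component (current-period weights):
ΣP(Period 1)Q(Period 1) = 20.59×131 + 8.86×39 + 8.27×160 = 2697.29 + 345.54 + 1323.2 = 4366.03
ΣP(Period 0)Q(Period 1) = 17.74×131 + 10.31×39 + 11.06×160 = 2323.94 + 402.09 + 1769.6 = 4495.63
P = 4366.03 / 4495.63 × 100 = 97.1172
Fisher = √(L × P) = √(97.5315 × 97.1172) = 97.3241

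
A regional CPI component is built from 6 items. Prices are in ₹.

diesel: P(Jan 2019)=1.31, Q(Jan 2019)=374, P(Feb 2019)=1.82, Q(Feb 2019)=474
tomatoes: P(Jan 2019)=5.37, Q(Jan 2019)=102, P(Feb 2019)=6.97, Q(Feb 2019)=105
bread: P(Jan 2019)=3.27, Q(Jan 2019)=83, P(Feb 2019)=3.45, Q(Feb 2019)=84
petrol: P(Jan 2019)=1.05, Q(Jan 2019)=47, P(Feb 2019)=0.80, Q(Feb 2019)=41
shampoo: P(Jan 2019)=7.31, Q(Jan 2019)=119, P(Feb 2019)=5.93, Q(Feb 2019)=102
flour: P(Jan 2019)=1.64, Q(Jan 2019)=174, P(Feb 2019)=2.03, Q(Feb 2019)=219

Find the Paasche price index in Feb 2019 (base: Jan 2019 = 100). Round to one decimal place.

Paasche price index uses current-period quantities as weights.
ΣP(Feb 2019)·Q(Feb 2019) = 1.82×474 + 6.97×105 + 3.45×84 + 0.80×41 + 5.93×102 + 2.03×219 = 862.68 + 731.85 + 289.8 + 32.8 + 604.86 + 444.57 = 2966.56
ΣP(Jan 2019)·Q(Feb 2019) = 1.31×474 + 5.37×105 + 3.27×84 + 1.05×41 + 7.31×102 + 1.64×219 = 620.94 + 563.85 + 274.68 + 43.05 + 745.62 + 359.16 = 2607.3
Index = 2966.56 / 2607.3 × 100 = 113.7790

113.8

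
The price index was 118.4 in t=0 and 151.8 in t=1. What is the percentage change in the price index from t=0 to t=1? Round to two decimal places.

28.21%

Change = (151.8 − 118.4) / 118.4 × 100
       = 33.4 / 118.4 × 100 = 28.2095%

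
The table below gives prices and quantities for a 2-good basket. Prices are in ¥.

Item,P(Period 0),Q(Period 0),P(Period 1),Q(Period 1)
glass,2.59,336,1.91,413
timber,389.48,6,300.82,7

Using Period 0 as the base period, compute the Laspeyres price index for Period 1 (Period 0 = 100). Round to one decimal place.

76.3

Laspeyres price index uses base-period quantities as weights.
ΣP(Period 1)·Q(Period 0) = 1.91×336 + 300.82×6 = 641.76 + 1804.92 = 2446.68
ΣP(Period 0)·Q(Period 0) = 2.59×336 + 389.48×6 = 870.24 + 2336.88 = 3207.12
Index = 2446.68 / 3207.12 × 100 = 76.2890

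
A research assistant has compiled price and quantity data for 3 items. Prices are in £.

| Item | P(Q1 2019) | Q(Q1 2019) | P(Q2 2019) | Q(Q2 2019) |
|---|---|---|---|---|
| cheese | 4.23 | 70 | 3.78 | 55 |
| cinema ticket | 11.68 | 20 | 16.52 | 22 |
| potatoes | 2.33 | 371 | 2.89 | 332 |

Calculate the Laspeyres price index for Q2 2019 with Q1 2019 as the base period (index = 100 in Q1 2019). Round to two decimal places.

119.59

Laspeyres price index uses base-period quantities as weights.
ΣP(Q2 2019)·Q(Q1 2019) = 3.78×70 + 16.52×20 + 2.89×371 = 264.6 + 330.4 + 1072.19 = 1667.19
ΣP(Q1 2019)·Q(Q1 2019) = 4.23×70 + 11.68×20 + 2.33×371 = 296.1 + 233.6 + 864.43 = 1394.13
Index = 1667.19 / 1394.13 × 100 = 119.5864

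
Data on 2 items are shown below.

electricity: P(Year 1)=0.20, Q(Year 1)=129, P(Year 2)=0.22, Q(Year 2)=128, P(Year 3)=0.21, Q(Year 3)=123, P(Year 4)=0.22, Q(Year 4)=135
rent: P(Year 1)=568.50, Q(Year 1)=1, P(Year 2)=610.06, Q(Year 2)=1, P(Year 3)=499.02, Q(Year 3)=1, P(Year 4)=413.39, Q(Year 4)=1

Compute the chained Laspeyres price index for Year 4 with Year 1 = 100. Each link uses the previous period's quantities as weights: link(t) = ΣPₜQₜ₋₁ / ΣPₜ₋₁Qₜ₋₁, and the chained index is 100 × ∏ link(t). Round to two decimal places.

Link Year 1→Year 2:
ΣP(Year 2)Q(Year 1) = 0.22×129 + 610.06×1 = 28.38 + 610.06 = 638.44
ΣP(Year 1)Q(Year 1) = 0.20×129 + 568.50×1 = 25.8 + 568.5 = 594.3
link = 638.44/594.3 = 1.074272
Link Year 2→Year 3:
ΣP(Year 3)Q(Year 2) = 0.21×128 + 499.02×1 = 26.88 + 499.02 = 525.9
ΣP(Year 2)Q(Year 2) = 0.22×128 + 610.06×1 = 28.16 + 610.06 = 638.22
link = 525.9/638.22 = 0.824011
Link Year 3→Year 4:
ΣP(Year 4)Q(Year 3) = 0.22×123 + 413.39×1 = 27.06 + 413.39 = 440.45
ΣP(Year 3)Q(Year 3) = 0.21×123 + 499.02×1 = 25.83 + 499.02 = 524.85
link = 440.45/524.85 = 0.839192
Chained index = 100 × 1.074272 × 0.824011 × 0.839192 = 74.2863

74.29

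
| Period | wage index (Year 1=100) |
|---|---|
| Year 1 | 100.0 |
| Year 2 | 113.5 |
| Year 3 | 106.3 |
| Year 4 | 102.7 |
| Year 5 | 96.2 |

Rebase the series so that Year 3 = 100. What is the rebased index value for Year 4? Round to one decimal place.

Rebased(Year 4) = 102.7 / 106.3 × 100 = 96.6134

96.6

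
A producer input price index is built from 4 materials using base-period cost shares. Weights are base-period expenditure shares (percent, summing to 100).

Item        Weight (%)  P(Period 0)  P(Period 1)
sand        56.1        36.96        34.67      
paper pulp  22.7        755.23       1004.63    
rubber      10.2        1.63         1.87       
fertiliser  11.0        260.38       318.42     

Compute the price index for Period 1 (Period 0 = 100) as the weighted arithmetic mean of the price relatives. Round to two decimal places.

107.97

sand: 56.1 × (34.67/36.96) = 56.1 × 0.938041 = 52.6241
paper pulp: 22.7 × (1004.63/755.23) = 22.7 × 1.330231 = 30.1962
rubber: 10.2 × (1.87/1.63) = 10.2 × 1.147239 = 11.7018
fertiliser: 11.0 × (318.42/260.38) = 11.0 × 1.222905 = 13.4520
Index = Σ wᵢ·(p₁ᵢ/p₀ᵢ) = 52.6241 + 30.1962 + 11.7018 + 13.4520 = 107.9741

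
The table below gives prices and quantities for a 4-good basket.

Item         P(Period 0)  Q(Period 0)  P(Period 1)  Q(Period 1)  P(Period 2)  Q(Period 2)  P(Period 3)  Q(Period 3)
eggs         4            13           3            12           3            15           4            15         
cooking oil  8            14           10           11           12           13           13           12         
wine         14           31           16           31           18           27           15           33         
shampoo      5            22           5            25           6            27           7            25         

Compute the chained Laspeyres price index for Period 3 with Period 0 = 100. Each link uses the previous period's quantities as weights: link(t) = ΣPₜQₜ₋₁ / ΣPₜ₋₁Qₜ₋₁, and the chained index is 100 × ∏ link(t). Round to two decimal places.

Link Period 0→Period 1:
ΣP(Period 1)Q(Period 0) = 3×13 + 10×14 + 16×31 + 5×22 = 39 + 140 + 496 + 110 = 785
ΣP(Period 0)Q(Period 0) = 4×13 + 8×14 + 14×31 + 5×22 = 52 + 112 + 434 + 110 = 708
link = 785/708 = 1.108757
Link Period 1→Period 2:
ΣP(Period 2)Q(Period 1) = 3×12 + 12×11 + 18×31 + 6×25 = 36 + 132 + 558 + 150 = 876
ΣP(Period 1)Q(Period 1) = 3×12 + 10×11 + 16×31 + 5×25 = 36 + 110 + 496 + 125 = 767
link = 876/767 = 1.142112
Link Period 2→Period 3:
ΣP(Period 3)Q(Period 2) = 4×15 + 13×13 + 15×27 + 7×27 = 60 + 169 + 405 + 189 = 823
ΣP(Period 2)Q(Period 2) = 3×15 + 12×13 + 18×27 + 6×27 = 45 + 156 + 486 + 162 = 849
link = 823/849 = 0.969376
Chained index = 100 × 1.108757 × 1.142112 × 0.969376 = 122.7545

122.75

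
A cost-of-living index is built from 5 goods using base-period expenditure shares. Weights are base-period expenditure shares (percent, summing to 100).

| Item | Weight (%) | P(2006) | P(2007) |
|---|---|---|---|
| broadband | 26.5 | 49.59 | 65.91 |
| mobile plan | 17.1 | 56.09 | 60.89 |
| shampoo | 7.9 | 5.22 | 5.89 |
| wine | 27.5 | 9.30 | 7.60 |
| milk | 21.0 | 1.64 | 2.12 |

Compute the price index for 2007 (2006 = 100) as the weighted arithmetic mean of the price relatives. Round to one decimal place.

broadband: 26.5 × (65.91/49.59) = 26.5 × 1.329099 = 35.2211
mobile plan: 17.1 × (60.89/56.09) = 17.1 × 1.085577 = 18.5634
shampoo: 7.9 × (5.89/5.22) = 7.9 × 1.128352 = 8.9140
wine: 27.5 × (7.60/9.30) = 27.5 × 0.817204 = 22.4731
milk: 21.0 × (2.12/1.64) = 21.0 × 1.292683 = 27.1463
Index = Σ wᵢ·(p₁ᵢ/p₀ᵢ) = 35.2211 + 18.5634 + 8.9140 + 22.4731 + 27.1463 = 112.3179

112.3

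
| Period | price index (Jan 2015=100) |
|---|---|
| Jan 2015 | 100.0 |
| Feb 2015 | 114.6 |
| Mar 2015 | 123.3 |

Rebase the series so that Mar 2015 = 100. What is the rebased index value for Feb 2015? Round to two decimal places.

Rebased(Feb 2015) = 114.6 / 123.3 × 100 = 92.9440

92.94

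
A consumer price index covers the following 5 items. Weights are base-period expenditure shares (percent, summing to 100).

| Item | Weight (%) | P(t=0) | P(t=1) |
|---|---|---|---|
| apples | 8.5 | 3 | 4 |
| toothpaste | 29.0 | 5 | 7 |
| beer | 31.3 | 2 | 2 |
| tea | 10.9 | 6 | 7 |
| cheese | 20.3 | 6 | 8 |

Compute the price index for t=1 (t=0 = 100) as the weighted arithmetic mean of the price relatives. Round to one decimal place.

apples: 8.5 × (4/3) = 8.5 × 1.333333 = 11.3333
toothpaste: 29.0 × (7/5) = 29.0 × 1.400000 = 40.6000
beer: 31.3 × (2/2) = 31.3 × 1.000000 = 31.3000
tea: 10.9 × (7/6) = 10.9 × 1.166667 = 12.7167
cheese: 20.3 × (8/6) = 20.3 × 1.333333 = 27.0667
Index = Σ wᵢ·(p₁ᵢ/p₀ᵢ) = 11.3333 + 40.6000 + 31.3000 + 12.7167 + 27.0667 = 123.0167

123.0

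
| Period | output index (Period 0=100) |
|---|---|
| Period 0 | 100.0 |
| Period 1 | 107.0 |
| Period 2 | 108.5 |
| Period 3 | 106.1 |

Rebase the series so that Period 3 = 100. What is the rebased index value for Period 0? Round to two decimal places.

Rebased(Period 0) = 100.0 / 106.1 × 100 = 94.2507

94.25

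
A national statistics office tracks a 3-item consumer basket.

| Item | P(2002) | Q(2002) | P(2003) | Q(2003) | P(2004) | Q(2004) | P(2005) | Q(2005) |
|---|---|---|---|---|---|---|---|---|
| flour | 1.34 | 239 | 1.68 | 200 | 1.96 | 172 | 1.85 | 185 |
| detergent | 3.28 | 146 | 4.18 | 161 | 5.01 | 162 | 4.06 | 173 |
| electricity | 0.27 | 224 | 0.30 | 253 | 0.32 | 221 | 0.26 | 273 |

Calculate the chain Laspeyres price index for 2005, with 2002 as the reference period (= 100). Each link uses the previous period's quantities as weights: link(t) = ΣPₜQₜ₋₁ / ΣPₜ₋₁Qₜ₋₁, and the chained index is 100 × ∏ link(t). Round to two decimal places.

Link 2002→2003:
ΣP(2003)Q(2002) = 1.68×239 + 4.18×146 + 0.30×224 = 401.52 + 610.28 + 67.2 = 1079
ΣP(2002)Q(2002) = 1.34×239 + 3.28×146 + 0.27×224 = 320.26 + 478.88 + 60.48 = 859.62
link = 1079/859.62 = 1.255206
Link 2003→2004:
ΣP(2004)Q(2003) = 1.96×200 + 5.01×161 + 0.32×253 = 392 + 806.61 + 80.96 = 1279.57
ΣP(2003)Q(2003) = 1.68×200 + 4.18×161 + 0.30×253 = 336 + 672.98 + 75.9 = 1084.88
link = 1279.57/1084.88 = 1.179458
Link 2004→2005:
ΣP(2005)Q(2004) = 1.85×172 + 4.06×162 + 0.26×221 = 318.2 + 657.72 + 57.46 = 1033.38
ΣP(2004)Q(2004) = 1.96×172 + 5.01×162 + 0.32×221 = 337.12 + 811.62 + 70.72 = 1219.46
link = 1033.38/1219.46 = 0.847408
Chained index = 100 × 1.255206 × 1.179458 × 0.847408 = 125.4555

125.46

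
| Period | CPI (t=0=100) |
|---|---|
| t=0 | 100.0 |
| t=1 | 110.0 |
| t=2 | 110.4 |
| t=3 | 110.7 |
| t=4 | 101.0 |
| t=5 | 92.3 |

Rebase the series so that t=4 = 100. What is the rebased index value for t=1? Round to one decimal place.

108.9

Rebased(t=1) = 110.0 / 101.0 × 100 = 108.9109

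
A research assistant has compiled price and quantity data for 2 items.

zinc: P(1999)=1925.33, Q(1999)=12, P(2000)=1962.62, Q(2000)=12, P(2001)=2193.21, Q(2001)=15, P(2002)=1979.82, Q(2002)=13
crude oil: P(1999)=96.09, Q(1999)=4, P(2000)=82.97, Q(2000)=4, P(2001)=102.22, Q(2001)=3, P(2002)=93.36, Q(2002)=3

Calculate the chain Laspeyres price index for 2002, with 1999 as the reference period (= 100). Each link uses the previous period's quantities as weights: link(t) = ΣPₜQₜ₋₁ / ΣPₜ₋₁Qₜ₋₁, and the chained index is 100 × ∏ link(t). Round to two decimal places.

Link 1999→2000:
ΣP(2000)Q(1999) = 1962.62×12 + 82.97×4 = 23551.44 + 331.88 = 23883.32
ΣP(1999)Q(1999) = 1925.33×12 + 96.09×4 = 23103.96 + 384.36 = 23488.32
link = 23883.32/23488.32 = 1.016817
Link 2000→2001:
ΣP(2001)Q(2000) = 2193.21×12 + 102.22×4 = 26318.52 + 408.88 = 26727.4
ΣP(2000)Q(2000) = 1962.62×12 + 82.97×4 = 23551.44 + 331.88 = 23883.32
link = 26727.4/23883.32 = 1.119082
Link 2001→2002:
ΣP(2002)Q(2001) = 1979.82×15 + 93.36×3 = 29697.3 + 280.08 = 29977.38
ΣP(2001)Q(2001) = 2193.21×15 + 102.22×3 = 32898.15 + 306.66 = 33204.81
link = 29977.38/33204.81 = 0.902802
Chained index = 100 × 1.016817 × 1.119082 × 0.902802 = 102.7300

102.73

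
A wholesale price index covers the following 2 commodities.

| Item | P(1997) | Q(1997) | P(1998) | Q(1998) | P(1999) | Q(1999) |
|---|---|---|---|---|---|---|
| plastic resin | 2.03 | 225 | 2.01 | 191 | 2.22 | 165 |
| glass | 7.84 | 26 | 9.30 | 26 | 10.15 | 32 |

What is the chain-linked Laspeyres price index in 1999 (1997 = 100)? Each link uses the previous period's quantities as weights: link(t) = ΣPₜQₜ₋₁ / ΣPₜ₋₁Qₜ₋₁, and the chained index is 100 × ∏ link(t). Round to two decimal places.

115.51

Link 1997→1998:
ΣP(1998)Q(1997) = 2.01×225 + 9.30×26 = 452.25 + 241.8 = 694.05
ΣP(1997)Q(1997) = 2.03×225 + 7.84×26 = 456.75 + 203.84 = 660.59
link = 694.05/660.59 = 1.050652
Link 1998→1999:
ΣP(1999)Q(1998) = 2.22×191 + 10.15×26 = 424.02 + 263.9 = 687.92
ΣP(1998)Q(1998) = 2.01×191 + 9.30×26 = 383.91 + 241.8 = 625.71
link = 687.92/625.71 = 1.099423
Chained index = 100 × 1.050652 × 1.099423 = 115.5111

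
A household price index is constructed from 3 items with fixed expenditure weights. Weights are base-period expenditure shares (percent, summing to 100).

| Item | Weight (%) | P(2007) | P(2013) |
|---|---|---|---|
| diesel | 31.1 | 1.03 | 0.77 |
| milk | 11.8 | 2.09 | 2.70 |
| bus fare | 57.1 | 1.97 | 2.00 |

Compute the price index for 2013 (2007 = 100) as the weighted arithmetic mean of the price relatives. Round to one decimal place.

diesel: 31.1 × (0.77/1.03) = 31.1 × 0.747573 = 23.2495
milk: 11.8 × (2.70/2.09) = 11.8 × 1.291866 = 15.2440
bus fare: 57.1 × (2.00/1.97) = 57.1 × 1.015228 = 57.9695
Index = Σ wᵢ·(p₁ᵢ/p₀ᵢ) = 23.2495 + 15.2440 + 57.9695 = 96.4631

96.5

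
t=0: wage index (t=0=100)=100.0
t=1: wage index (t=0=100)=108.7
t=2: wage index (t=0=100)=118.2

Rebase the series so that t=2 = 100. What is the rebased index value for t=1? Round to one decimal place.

Rebased(t=1) = 108.7 / 118.2 × 100 = 91.9628

92.0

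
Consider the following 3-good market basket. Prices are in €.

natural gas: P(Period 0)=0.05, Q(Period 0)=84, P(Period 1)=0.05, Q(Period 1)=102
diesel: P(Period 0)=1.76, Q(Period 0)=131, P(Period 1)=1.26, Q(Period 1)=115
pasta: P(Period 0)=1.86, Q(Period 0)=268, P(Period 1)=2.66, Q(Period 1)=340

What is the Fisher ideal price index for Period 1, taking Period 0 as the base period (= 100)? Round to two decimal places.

122.90

Laspeyres component (base-period weights):
ΣP(Period 1)Q(Period 0) = 0.05×84 + 1.26×131 + 2.66×268 = 4.2 + 165.06 + 712.88 = 882.14
ΣP(Period 0)Q(Period 0) = 0.05×84 + 1.76×131 + 1.86×268 = 4.2 + 230.56 + 498.48 = 733.24
L = 882.14 / 733.24 × 100 = 120.3071
Paasche component (current-period weights):
ΣP(Period 1)Q(Period 1) = 0.05×102 + 1.26×115 + 2.66×340 = 5.1 + 144.9 + 904.4 = 1054.4
ΣP(Period 0)Q(Period 1) = 0.05×102 + 1.76×115 + 1.86×340 = 5.1 + 202.4 + 632.4 = 839.9
P = 1054.4 / 839.9 × 100 = 125.5388
Fisher = √(L × P) = √(120.3071 × 125.5388) = 122.8951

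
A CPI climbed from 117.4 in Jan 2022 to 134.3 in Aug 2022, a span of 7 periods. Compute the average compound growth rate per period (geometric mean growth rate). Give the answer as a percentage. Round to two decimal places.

1.94%

Growth factor = (134.3/117.4)^(1/7) = (1.143952)^(1/7) = 1.019398
Growth rate = 1.019398 − 1 = 0.019398 = 1.9398%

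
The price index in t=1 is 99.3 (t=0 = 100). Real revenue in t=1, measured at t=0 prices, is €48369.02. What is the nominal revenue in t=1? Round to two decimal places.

Nominal = Real × (Index/100) = 48369.02 × (99.3/100)
        = 48369.02 × 0.993 = 48030.4369

48030.44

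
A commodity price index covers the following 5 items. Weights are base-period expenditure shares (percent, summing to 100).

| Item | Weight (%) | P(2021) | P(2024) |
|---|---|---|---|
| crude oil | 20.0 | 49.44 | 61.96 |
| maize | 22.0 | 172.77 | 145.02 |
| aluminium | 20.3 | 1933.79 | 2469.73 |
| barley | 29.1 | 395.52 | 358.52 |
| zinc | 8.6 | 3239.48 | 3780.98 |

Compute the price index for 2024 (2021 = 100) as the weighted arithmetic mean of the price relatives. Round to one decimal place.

crude oil: 20.0 × (61.96/49.44) = 20.0 × 1.253236 = 25.0647
maize: 22.0 × (145.02/172.77) = 22.0 × 0.839382 = 18.4664
aluminium: 20.3 × (2469.73/1933.79) = 20.3 × 1.277145 = 25.9260
barley: 29.1 × (358.52/395.52) = 29.1 × 0.906452 = 26.3778
zinc: 8.6 × (3780.98/3239.48) = 8.6 × 1.167156 = 10.0375
Index = Σ wᵢ·(p₁ᵢ/p₀ᵢ) = 25.0647 + 18.4664 + 25.9260 + 26.3778 + 10.0375 = 105.8725

105.9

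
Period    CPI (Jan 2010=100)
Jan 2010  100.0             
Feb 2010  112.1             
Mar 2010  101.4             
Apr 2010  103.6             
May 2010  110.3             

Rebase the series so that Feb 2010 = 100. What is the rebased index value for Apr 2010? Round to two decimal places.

Rebased(Apr 2010) = 103.6 / 112.1 × 100 = 92.4175

92.42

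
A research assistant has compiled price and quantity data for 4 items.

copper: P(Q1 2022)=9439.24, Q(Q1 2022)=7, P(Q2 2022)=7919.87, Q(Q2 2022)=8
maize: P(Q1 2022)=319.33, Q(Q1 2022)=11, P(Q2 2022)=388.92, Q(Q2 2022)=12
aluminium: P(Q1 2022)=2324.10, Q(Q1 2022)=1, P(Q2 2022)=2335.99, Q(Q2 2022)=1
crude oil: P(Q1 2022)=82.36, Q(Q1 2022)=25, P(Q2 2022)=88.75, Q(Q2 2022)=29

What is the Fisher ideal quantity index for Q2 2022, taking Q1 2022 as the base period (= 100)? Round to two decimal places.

Laspeyres component (base-period weights):
ΣP(Q1 2022)Q(Q2 2022) = 9439.24×8 + 319.33×12 + 2324.10×1 + 82.36×29 = 75513.92 + 3831.96 + 2324.1 + 2388.44 = 84058.42
ΣP(Q1 2022)Q(Q1 2022) = 9439.24×7 + 319.33×11 + 2324.10×1 + 82.36×25 = 66074.68 + 3512.63 + 2324.1 + 2059 = 73970.41
L = 84058.42 / 73970.41 × 100 = 113.6379
Paasche component (current-period weights):
ΣP(Q2 2022)Q(Q2 2022) = 7919.87×8 + 388.92×12 + 2335.99×1 + 88.75×29 = 63358.96 + 4667.04 + 2335.99 + 2573.75 = 72935.74
ΣP(Q2 2022)Q(Q1 2022) = 7919.87×7 + 388.92×11 + 2335.99×1 + 88.75×25 = 55439.09 + 4278.12 + 2335.99 + 2218.75 = 64271.95
P = 72935.74 / 64271.95 × 100 = 113.4799
Fisher = √(L × P) = √(113.6379 × 113.4799) = 113.5589

113.56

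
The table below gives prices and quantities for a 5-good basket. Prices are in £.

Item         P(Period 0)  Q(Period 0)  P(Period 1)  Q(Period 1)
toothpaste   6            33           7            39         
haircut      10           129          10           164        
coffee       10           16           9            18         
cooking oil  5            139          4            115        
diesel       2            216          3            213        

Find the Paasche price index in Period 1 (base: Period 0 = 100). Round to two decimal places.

Paasche price index uses current-period quantities as weights.
ΣP(Period 1)·Q(Period 1) = 7×39 + 10×164 + 9×18 + 4×115 + 3×213 = 273 + 1640 + 162 + 460 + 639 = 3174
ΣP(Period 0)·Q(Period 1) = 6×39 + 10×164 + 10×18 + 5×115 + 2×213 = 234 + 1640 + 180 + 575 + 426 = 3055
Index = 3174 / 3055 × 100 = 103.8953

103.90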